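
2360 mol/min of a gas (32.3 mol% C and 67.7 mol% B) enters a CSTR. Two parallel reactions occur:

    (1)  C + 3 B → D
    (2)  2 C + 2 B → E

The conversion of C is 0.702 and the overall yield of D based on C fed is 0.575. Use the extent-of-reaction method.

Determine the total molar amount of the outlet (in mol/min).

900 mol/min

Yield of D: 1ξ₁ / 762.3 = 0.575 → ξ₁ = 438.3 mol/min.
Conversion of C: 1ξ₁ + 2ξ₂ = 0.702 × 762.3 = 535.1 → ξ₂ = 48.4 mol/min.
Outlet amounts (n = n₀ + Σ ν·ξ):
  C: 762.3 − 1(438.3) − 2(48.4) = 227.2
  B: 1598 − 3(438.3) − 2(48.4) = 186
  D: 0 + 1(438.3) = 438.3
  E: 0 + 1(48.4) = 48.4
Total out = 227.2 + 186 + 438.3 + 48.4 = 899.9 mol/min.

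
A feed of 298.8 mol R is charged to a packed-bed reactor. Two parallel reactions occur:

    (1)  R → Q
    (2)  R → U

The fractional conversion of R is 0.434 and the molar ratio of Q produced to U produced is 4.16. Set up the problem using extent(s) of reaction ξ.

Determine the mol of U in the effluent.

Conversion of R: R consumed = 0.434 × 298.8 = 129.7 mol = 1ξ₁ + 1ξ₂.
Selectivity: 1ξ₁ / (1ξ₂) = 4.16 → ξ₁ = 4.16 ξ₂.
Substitute: (1·4.16 + 1) ξ₂ = 129.7 → ξ₂ = 25.13 mol, ξ₁ = 104.5 mol.
Outlet amounts (n = n₀ + Σ ν·ξ):
  R: 298.8 − 1(104.5) − 1(25.13) = 169.1
  Q: 0 + 1(104.5) = 104.5
  U: 0 + 1(25.13) = 25.13

25.1 mol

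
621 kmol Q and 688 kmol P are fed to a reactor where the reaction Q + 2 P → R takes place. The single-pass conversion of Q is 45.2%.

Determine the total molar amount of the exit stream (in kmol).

748 kmol

Q reacted = 0.452 × 621 = 280.7 kmol; ν_Q = −1, so ξ = 280.7/1 = 280.7 kmol.
Outlet amounts (n = n₀ + ν ξ):
  Q: 621 − 1(280.7) = 340.3
  P: 688 − 2(280.7) = 126.6
  R: 0 + 1(280.7) = 280.7
Total out = 340.3 + 126.6 + 280.7 = 747.6 kmol.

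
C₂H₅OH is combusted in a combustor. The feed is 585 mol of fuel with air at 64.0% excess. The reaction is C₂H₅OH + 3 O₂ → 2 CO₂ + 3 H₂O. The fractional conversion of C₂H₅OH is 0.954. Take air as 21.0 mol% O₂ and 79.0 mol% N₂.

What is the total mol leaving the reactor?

14800 mol

Stoichiometric O₂ = 3 × 585 = 1755 mol; O₂ fed = 1755 × 1.640 = 2878 mol.
N₂ fed = 2878 × 79/21 = 10830 mol.
Fuel reacted = 0.954 × 585 → ξ = 558.1 mol.
Outlet (n = n₀ + ν ξ):
  C₂H₅OH: 585 − 1(558.1) = 26.91
  O₂: 2878 − 3(558.1) = 1204
  N₂: 10830 (inert)
  CO₂: 0 + 2(558.1) = 1116
  H₂O: 0 + 3(558.1) = 1674
Total out = 26.91 + 1204 + 10830 + 1116 + 1674 = 14850 mol.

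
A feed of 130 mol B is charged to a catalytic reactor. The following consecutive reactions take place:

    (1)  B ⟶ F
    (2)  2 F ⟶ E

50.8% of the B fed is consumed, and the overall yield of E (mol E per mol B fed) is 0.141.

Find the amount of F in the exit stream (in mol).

29.4 mol

Conversion of B: B consumed = 1ξ₁ = 0.508 × 130 → ξ₁ = 66.04 mol.
Yield of E: 1ξ₂ / 130 = 0.141 → ξ₂ = 18.33 mol.
Outlet amounts (n = n₀ + Σ ν·ξ):
  B: 130 − 1(66.04) = 63.96
  F: 0 + 1(66.04) − 2(18.33) = 29.38
  E: 0 + 1(18.33) = 18.33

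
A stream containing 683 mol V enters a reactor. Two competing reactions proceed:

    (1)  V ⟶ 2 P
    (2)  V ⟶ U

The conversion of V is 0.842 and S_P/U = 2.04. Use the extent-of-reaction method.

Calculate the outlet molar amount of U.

285 mol

Conversion of V: V consumed = 0.842 × 683 = 575.1 mol = 1ξ₁ + 1ξ₂.
Selectivity: 2ξ₁ / (1ξ₂) = 2.04 → ξ₁ = 1.02 ξ₂.
Substitute: (1·1.02 + 1) ξ₂ = 575.1 → ξ₂ = 284.7 mol, ξ₁ = 290.4 mol.
Outlet amounts (n = n₀ + Σ ν·ξ):
  V: 683 − 1(290.4) − 1(284.7) = 107.9
  P: 0 + 2(290.4) = 580.8
  U: 0 + 1(284.7) = 284.7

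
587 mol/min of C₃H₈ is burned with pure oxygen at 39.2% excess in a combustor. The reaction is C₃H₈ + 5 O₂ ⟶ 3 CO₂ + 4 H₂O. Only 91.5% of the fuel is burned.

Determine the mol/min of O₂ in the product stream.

Stoichiometric O₂ = 5 × 587 = 2935 mol/min; O₂ fed = 2935 × 1.392 = 4086 mol/min.
Fuel reacted = 0.915 × 587 → ξ = 537.1 mol/min.
Outlet (n = n₀ + ν ξ):
  C₃H₈: 587 − 1(537.1) = 49.89
  O₂: 4086 − 5(537.1) = 1400
  CO₂: 0 + 3(537.1) = 1611
  H₂O: 0 + 4(537.1) = 2148

1400 mol/min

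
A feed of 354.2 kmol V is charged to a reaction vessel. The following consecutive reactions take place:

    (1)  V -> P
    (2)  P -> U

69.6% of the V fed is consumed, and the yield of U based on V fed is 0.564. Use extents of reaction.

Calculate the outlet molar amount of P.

Conversion of V: V consumed = 1ξ₁ = 0.696 × 354.2 → ξ₁ = 246.5 kmol.
Yield of U: 1ξ₂ / 354.2 = 0.564 → ξ₂ = 199.8 kmol.
Outlet amounts (n = n₀ + Σ ν·ξ):
  V: 354.2 − 1(246.5) = 107.7
  P: 0 + 1(246.5) − 1(199.8) = 46.75
  U: 0 + 1(199.8) = 199.8

46.8 kmol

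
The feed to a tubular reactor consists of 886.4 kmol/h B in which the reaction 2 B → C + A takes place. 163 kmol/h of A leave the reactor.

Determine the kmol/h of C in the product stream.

For A: n = n₀ + 1ξ → 163 = 0 + 1ξ, giving ξ = 163 kmol/h.
Outlet amounts (n = n₀ + ν ξ):
  B: 886.4 − 2(163) = 560.4
  C: 0 + 1(163) = 163
  A: 0 + 1(163) = 163

163 kmol/h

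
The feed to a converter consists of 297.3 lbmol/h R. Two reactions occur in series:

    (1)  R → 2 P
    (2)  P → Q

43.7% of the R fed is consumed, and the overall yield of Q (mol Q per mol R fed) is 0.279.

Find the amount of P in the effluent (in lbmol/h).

Conversion of R: R consumed = 1ξ₁ = 0.437 × 297.3 → ξ₁ = 129.9 lbmol/h.
Yield of Q: 1ξ₂ / 297.3 = 0.279 → ξ₂ = 82.95 lbmol/h.
Outlet amounts (n = n₀ + Σ ν·ξ):
  R: 297.3 − 1(129.9) = 167.4
  P: 0 + 2(129.9) − 1(82.95) = 176.9
  Q: 0 + 1(82.95) = 82.95

177 lbmol/h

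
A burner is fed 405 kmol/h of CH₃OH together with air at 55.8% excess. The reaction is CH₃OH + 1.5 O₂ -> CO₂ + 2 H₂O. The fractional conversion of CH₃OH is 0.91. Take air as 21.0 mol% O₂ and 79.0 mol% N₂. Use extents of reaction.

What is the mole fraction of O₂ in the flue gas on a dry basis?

Stoichiometric O₂ = 1.5 × 405 = 607.5 kmol/h; O₂ fed = 607.5 × 1.558 = 946.5 kmol/h.
N₂ fed = 946.5 × 79/21 = 3561 kmol/h.
Fuel reacted = 0.91 × 405 → ξ = 368.6 kmol/h.
Outlet (n = n₀ + ν ξ):
  CH₃OH: 405 − 1(368.6) = 36.45
  O₂: 946.5 − 1.5(368.6) = 393.7
  N₂: 3561 (inert)
  CO₂: 0 + 1(368.6) = 368.6
  H₂O: 0 + 2(368.6) = 737.1
Dry total = 4359 kmol/h; y_O₂ (dry) = 393.7 / 4359 = 0.0903.

0.0903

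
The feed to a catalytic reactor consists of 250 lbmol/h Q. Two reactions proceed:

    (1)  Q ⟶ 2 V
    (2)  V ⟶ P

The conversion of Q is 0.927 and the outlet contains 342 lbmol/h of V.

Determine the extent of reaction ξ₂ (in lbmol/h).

ξ₂ = 122 lbmol/h

Conversion of Q: Q consumed = 1ξ₁ = 0.927 × 250 → ξ₁ = 231.8 lbmol/h.
V balance: n_V = 0 + 2ξ₁ − 1ξ₂ = 342 → ξ₂ = (2·231.8 − 342)/1 = 121.5 lbmol/h.
Outlet amounts (n = n₀ + Σ ν·ξ):
  Q: 250 − 1(231.8) = 18.25
  V: 0 + 2(231.8) − 1(121.5) = 342
  P: 0 + 1(121.5) = 121.5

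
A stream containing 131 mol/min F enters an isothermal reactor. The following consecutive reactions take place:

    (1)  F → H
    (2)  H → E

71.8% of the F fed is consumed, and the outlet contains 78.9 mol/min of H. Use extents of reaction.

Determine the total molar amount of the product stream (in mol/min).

Conversion of F: F consumed = 1ξ₁ = 0.718 × 131 → ξ₁ = 94.06 mol/min.
H balance: n_H = 0 + 1ξ₁ − 1ξ₂ = 78.9 → ξ₂ = (1·94.06 − 78.9)/1 = 15.16 mol/min.
Outlet amounts (n = n₀ + Σ ν·ξ):
  F: 131 − 1(94.06) = 36.94
  H: 0 + 1(94.06) − 1(15.16) = 78.9
  E: 0 + 1(15.16) = 15.16
Total out = 36.94 + 78.9 + 15.16 = 131 mol/min.

131 mol/min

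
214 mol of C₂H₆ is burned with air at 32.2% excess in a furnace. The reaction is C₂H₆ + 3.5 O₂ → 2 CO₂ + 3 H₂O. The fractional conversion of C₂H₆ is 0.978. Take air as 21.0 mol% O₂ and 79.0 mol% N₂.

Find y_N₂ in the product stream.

Stoichiometric O₂ = 3.5 × 214 = 749 mol; O₂ fed = 749 × 1.322 = 990.2 mol.
N₂ fed = 990.2 × 79/21 = 3725 mol.
Fuel reacted = 0.978 × 214 → ξ = 209.3 mol.
Outlet (n = n₀ + ν ξ):
  C₂H₆: 214 − 1(209.3) = 4.708
  O₂: 990.2 − 3.5(209.3) = 257.7
  N₂: 3725 (inert)
  CO₂: 0 + 2(209.3) = 418.6
  H₂O: 0 + 3(209.3) = 627.9
Total out = 5034 mol; y_N₂ = 3725 / 5034 = 0.74.

0.74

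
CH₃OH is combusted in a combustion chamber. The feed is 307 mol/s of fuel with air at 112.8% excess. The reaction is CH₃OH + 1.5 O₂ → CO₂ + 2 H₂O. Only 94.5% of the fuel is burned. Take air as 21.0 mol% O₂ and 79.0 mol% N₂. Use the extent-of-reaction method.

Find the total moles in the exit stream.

5120 mol/s

Stoichiometric O₂ = 1.5 × 307 = 460.5 mol/s; O₂ fed = 460.5 × 2.128 = 979.9 mol/s.
N₂ fed = 979.9 × 79/21 = 3686 mol/s.
Fuel reacted = 0.945 × 307 → ξ = 290.1 mol/s.
Outlet (n = n₀ + ν ξ):
  CH₃OH: 307 − 1(290.1) = 16.88
  O₂: 979.9 − 1.5(290.1) = 544.8
  N₂: 3686 (inert)
  CO₂: 0 + 1(290.1) = 290.1
  H₂O: 0 + 2(290.1) = 580.2
Total out = 16.88 + 544.8 + 3686 + 290.1 + 580.2 = 5118 mol/s.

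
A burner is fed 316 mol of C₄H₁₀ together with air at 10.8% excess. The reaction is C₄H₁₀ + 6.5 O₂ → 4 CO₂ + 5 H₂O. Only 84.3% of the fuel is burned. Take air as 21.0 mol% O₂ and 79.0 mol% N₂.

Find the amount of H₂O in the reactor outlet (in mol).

Stoichiometric O₂ = 6.5 × 316 = 2054 mol; O₂ fed = 2054 × 1.108 = 2276 mol.
N₂ fed = 2276 × 79/21 = 8561 mol.
Fuel reacted = 0.843 × 316 → ξ = 266.4 mol.
Outlet (n = n₀ + ν ξ):
  C₄H₁₀: 316 − 1(266.4) = 49.61
  O₂: 2276 − 6.5(266.4) = 544.3
  N₂: 8561 (inert)
  CO₂: 0 + 4(266.4) = 1066
  H₂O: 0 + 5(266.4) = 1332

1330 mol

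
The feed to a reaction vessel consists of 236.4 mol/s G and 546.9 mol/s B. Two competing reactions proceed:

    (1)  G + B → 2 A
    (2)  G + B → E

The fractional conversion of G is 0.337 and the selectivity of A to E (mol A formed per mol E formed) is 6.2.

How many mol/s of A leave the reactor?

Conversion of G: G consumed = 0.337 × 236.4 = 79.67 mol/s = 1ξ₁ + 1ξ₂.
Selectivity: 2ξ₁ / (1ξ₂) = 6.2 → ξ₁ = 3.1 ξ₂.
Substitute: (1·3.1 + 1) ξ₂ = 79.67 → ξ₂ = 19.43 mol/s, ξ₁ = 60.24 mol/s.
Outlet amounts (n = n₀ + Σ ν·ξ):
  G: 236.4 − 1(60.24) − 1(19.43) = 156.7
  B: 546.9 − 1(60.24) − 1(19.43) = 467.2
  A: 0 + 2(60.24) = 120.5
  E: 0 + 1(19.43) = 19.43

120 mol/s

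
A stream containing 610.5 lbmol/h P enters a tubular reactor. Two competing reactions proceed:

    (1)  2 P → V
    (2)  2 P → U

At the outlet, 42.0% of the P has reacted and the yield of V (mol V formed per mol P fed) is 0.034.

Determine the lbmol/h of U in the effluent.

107 lbmol/h

Yield of V: 1ξ₁ / 610.5 = 0.034 → ξ₁ = 20.76 lbmol/h.
Conversion of P: 2ξ₁ + 2ξ₂ = 0.42 × 610.5 = 256.4 → ξ₂ = 107.4 lbmol/h.
Outlet amounts (n = n₀ + Σ ν·ξ):
  P: 610.5 − 2(20.76) − 2(107.4) = 354.1
  V: 0 + 1(20.76) = 20.76
  U: 0 + 1(107.4) = 107.4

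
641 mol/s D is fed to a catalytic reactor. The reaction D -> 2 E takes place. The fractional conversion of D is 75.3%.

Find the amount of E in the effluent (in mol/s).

D reacted = 0.753 × 641 = 482.7 mol/s; ν_D = −1, so ξ = 482.7/1 = 482.7 mol/s.
Outlet amounts (n = n₀ + ν ξ):
  D: 641 − 1(482.7) = 158.3
  E: 0 + 2(482.7) = 965.3

965 mol/s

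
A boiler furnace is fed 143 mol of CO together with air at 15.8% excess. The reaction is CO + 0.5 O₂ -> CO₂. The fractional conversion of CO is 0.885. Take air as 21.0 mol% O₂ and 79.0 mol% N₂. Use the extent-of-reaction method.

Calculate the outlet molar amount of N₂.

Stoichiometric O₂ = 0.5 × 143 = 71.5 mol; O₂ fed = 71.5 × 1.158 = 82.8 mol.
N₂ fed = 82.8 × 79/21 = 311.5 mol.
Fuel reacted = 0.885 × 143 → ξ = 126.6 mol.
Outlet (n = n₀ + ν ξ):
  CO: 143 − 1(126.6) = 16.44
  O₂: 82.8 − 0.5(126.6) = 19.52
  N₂: 311.5 (inert)
  CO₂: 0 + 1(126.6) = 126.6

311 mol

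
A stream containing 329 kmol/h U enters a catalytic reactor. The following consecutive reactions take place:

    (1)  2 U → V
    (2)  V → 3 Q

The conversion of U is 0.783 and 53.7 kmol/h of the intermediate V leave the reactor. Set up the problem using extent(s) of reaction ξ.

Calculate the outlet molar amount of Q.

Conversion of U: U consumed = 2ξ₁ = 0.783 × 329 → ξ₁ = 128.8 kmol/h.
V balance: n_V = 0 + 1ξ₁ − 1ξ₂ = 53.7 → ξ₂ = (1·128.8 − 53.7)/1 = 75.1 kmol/h.
Outlet amounts (n = n₀ + Σ ν·ξ):
  U: 329 − 2(128.8) = 71.39
  V: 0 + 1(128.8) − 1(75.1) = 53.7
  Q: 0 + 3(75.1) = 225.3

225 kmol/h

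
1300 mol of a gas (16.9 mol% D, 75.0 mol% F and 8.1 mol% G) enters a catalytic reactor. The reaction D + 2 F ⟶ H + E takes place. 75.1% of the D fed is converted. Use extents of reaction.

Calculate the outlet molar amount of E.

D reacted = 0.751 × 219.7 = 165 mol; ν_D = −1, so ξ = 165/1 = 165 mol.
Outlet amounts (n = n₀ + ν ξ):
  D: 219.7 − 1(165) = 54.71
  F: 975 − 2(165) = 645
  H: 0 + 1(165) = 165
  E: 0 + 1(165) = 165
  G: 105.3 (inert)

165 mol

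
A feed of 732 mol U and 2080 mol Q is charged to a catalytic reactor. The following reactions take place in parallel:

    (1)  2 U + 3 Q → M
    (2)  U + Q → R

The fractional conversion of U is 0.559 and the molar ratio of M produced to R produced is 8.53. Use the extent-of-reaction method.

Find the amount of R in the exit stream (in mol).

Conversion of U: U consumed = 0.559 × 732 = 409.2 mol = 2ξ₁ + 1ξ₂.
Selectivity: 1ξ₁ / (1ξ₂) = 8.53 → ξ₁ = 8.53 ξ₂.
Substitute: (2·8.53 + 1) ξ₂ = 409.2 → ξ₂ = 22.66 mol, ξ₁ = 193.3 mol.
Outlet amounts (n = n₀ + Σ ν·ξ):
  U: 732 − 2(193.3) − 1(22.66) = 322.8
  Q: 2080 − 3(193.3) − 1(22.66) = 1478
  M: 0 + 1(193.3) = 193.3
  R: 0 + 1(22.66) = 22.66

22.7 mol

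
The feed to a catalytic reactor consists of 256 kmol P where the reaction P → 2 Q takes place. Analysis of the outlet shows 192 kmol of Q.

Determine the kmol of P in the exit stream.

160 kmol

For Q: n = n₀ + 2ξ → 192 = 0 + 2ξ, giving ξ = 96 kmol.
Outlet amounts (n = n₀ + ν ξ):
  P: 256 − 1(96) = 160
  Q: 0 + 2(96) = 192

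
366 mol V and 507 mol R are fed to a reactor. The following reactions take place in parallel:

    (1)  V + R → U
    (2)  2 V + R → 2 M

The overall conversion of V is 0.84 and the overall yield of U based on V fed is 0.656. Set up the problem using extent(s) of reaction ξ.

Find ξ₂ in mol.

ξ₂ = 33.7 mol

Yield of U: 1ξ₁ / 366 = 0.656 → ξ₁ = 240.1 mol.
Conversion of V: 1ξ₁ + 2ξ₂ = 0.84 × 366 = 307.4 → ξ₂ = 33.67 mol.
Outlet amounts (n = n₀ + Σ ν·ξ):
  V: 366 − 1(240.1) − 2(33.67) = 58.56
  R: 507 − 1(240.1) − 1(33.67) = 233.2
  U: 0 + 1(240.1) = 240.1
  M: 0 + 2(33.67) = 67.34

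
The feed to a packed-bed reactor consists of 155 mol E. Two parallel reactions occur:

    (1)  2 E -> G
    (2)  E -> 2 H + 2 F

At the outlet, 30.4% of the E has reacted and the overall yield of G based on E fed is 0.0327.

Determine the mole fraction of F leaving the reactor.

Yield of G: 1ξ₁ / 155 = 0.0327 → ξ₁ = 5.069 mol.
Conversion of E: 2ξ₁ + 1ξ₂ = 0.304 × 155 = 47.12 → ξ₂ = 36.98 mol.
Outlet amounts (n = n₀ + Σ ν·ξ):
  E: 155 − 2(5.069) − 1(36.98) = 107.9
  G: 0 + 1(5.069) = 5.069
  H: 0 + 2(36.98) = 73.97
  F: 0 + 2(36.98) = 73.97
Total out = 260.9 mol; y_F = 73.97 / 260.9 = 0.2835.

0.284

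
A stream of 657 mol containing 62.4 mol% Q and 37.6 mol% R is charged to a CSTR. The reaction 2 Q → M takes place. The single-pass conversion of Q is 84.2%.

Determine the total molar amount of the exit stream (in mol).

484 mol

Q reacted = 0.842 × 410 = 345.2 mol; ν_Q = −2, so ξ = 345.2/2 = 172.6 mol.
Outlet amounts (n = n₀ + ν ξ):
  Q: 410 − 2(172.6) = 64.77
  M: 0 + 1(172.6) = 172.6
  R: 247 (inert)
Total out = 64.77 + 172.6 + 247 = 484.4 mol.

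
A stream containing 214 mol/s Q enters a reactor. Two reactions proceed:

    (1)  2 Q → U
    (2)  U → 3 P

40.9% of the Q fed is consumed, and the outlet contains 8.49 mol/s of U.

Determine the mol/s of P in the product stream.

106 mol/s

Conversion of Q: Q consumed = 2ξ₁ = 0.409 × 214 → ξ₁ = 43.76 mol/s.
U balance: n_U = 0 + 1ξ₁ − 1ξ₂ = 8.49 → ξ₂ = (1·43.76 − 8.49)/1 = 35.27 mol/s.
Outlet amounts (n = n₀ + Σ ν·ξ):
  Q: 214 − 2(43.76) = 126.5
  U: 0 + 1(43.76) − 1(35.27) = 8.49
  P: 0 + 3(35.27) = 105.8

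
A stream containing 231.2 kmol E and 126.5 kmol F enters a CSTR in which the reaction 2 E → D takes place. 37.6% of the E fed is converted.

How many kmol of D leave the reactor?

43.5 kmol

E reacted = 0.376 × 231.2 = 86.93 kmol; ν_E = −2, so ξ = 86.93/2 = 43.47 kmol.
Outlet amounts (n = n₀ + ν ξ):
  E: 231.2 − 2(43.47) = 144.3
  D: 0 + 1(43.47) = 43.47
  F: 126.5 (inert)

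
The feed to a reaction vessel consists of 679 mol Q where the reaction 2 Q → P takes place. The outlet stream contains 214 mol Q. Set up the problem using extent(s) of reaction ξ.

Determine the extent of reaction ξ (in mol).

ξ = 232 mol

For Q: n = n₀ − 2ξ → 214 = 679 − 2ξ, giving ξ = 232.5 mol.
Outlet amounts (n = n₀ + ν ξ):
  Q: 679 − 2(232.5) = 214
  P: 0 + 1(232.5) = 232.5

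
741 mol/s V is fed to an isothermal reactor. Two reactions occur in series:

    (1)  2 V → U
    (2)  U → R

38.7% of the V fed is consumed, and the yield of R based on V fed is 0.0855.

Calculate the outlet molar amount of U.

Conversion of V: V consumed = 2ξ₁ = 0.387 × 741 → ξ₁ = 143.4 mol/s.
Yield of R: 1ξ₂ / 741 = 0.0855 → ξ₂ = 63.36 mol/s.
Outlet amounts (n = n₀ + Σ ν·ξ):
  V: 741 − 2(143.4) = 454.2
  U: 0 + 1(143.4) − 1(63.36) = 80.03
  R: 0 + 1(63.36) = 63.36

80 mol/s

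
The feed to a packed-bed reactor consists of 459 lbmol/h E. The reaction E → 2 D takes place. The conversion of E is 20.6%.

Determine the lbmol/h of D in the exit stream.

E reacted = 0.206 × 459 = 94.55 lbmol/h; ν_E = −1, so ξ = 94.55/1 = 94.55 lbmol/h.
Outlet amounts (n = n₀ + ν ξ):
  E: 459 − 1(94.55) = 364.4
  D: 0 + 2(94.55) = 189.1

189 lbmol/h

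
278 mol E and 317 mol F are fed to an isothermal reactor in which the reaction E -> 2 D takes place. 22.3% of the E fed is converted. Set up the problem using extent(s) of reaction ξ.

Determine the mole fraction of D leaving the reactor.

0.189

E reacted = 0.223 × 278 = 61.99 mol; ν_E = −1, so ξ = 61.99/1 = 61.99 mol.
Outlet amounts (n = n₀ + ν ξ):
  E: 278 − 1(61.99) = 216
  D: 0 + 2(61.99) = 124
  F: 317 (inert)
Total out = 657 mol; y_D = 124 / 657 = 0.1887.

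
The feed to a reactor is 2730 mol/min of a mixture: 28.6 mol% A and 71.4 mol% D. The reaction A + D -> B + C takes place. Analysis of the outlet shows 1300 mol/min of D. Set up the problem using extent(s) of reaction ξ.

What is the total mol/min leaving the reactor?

For D: n = n₀ − 1ξ → 1300 = 1949 − 1ξ, giving ξ = 649.2 mol/min.
Outlet amounts (n = n₀ + ν ξ):
  A: 780.8 − 1(649.2) = 131.6
  D: 1949 − 1(649.2) = 1300
  B: 0 + 1(649.2) = 649.2
  C: 0 + 1(649.2) = 649.2
Total out = 131.6 + 1300 + 649.2 + 649.2 = 2730 mol/min.

2730 mol/min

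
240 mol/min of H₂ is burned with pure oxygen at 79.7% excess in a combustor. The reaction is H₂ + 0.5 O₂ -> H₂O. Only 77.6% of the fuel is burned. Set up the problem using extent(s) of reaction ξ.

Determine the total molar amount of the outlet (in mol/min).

Stoichiometric O₂ = 0.5 × 240 = 120 mol/min; O₂ fed = 120 × 1.797 = 215.6 mol/min.
Fuel reacted = 0.776 × 240 → ξ = 186.2 mol/min.
Outlet (n = n₀ + ν ξ):
  H₂: 240 − 1(186.2) = 53.76
  O₂: 215.6 − 0.5(186.2) = 122.5
  H₂O: 0 + 1(186.2) = 186.2
Total out = 53.76 + 122.5 + 186.2 = 362.5 mol/min.

363 mol/min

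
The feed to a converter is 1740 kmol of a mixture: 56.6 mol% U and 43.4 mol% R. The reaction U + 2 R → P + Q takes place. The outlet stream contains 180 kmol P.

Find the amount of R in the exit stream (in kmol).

For P: n = n₀ + 1ξ → 180 = 0 + 1ξ, giving ξ = 180 kmol.
Outlet amounts (n = n₀ + ν ξ):
  U: 984.8 − 1(180) = 804.8
  R: 755.2 − 2(180) = 395.2
  P: 0 + 1(180) = 180
  Q: 0 + 1(180) = 180

395 kmol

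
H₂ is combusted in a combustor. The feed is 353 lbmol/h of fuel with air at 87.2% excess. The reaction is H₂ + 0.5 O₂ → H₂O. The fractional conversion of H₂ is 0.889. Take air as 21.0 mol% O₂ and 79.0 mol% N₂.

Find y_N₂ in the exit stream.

Stoichiometric O₂ = 0.5 × 353 = 176.5 lbmol/h; O₂ fed = 176.5 × 1.872 = 330.4 lbmol/h.
N₂ fed = 330.4 × 79/21 = 1243 lbmol/h.
Fuel reacted = 0.889 × 353 → ξ = 313.8 lbmol/h.
Outlet (n = n₀ + ν ξ):
  H₂: 353 − 1(313.8) = 39.18
  O₂: 330.4 − 0.5(313.8) = 173.5
  N₂: 1243 (inert)
  H₂O: 0 + 1(313.8) = 313.8
Total out = 1769 lbmol/h; y_N₂ = 1243 / 1769 = 0.7025.

0.702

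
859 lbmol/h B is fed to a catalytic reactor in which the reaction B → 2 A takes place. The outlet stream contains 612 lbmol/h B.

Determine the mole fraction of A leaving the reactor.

0.447

For B: n = n₀ − 1ξ → 612 = 859 − 1ξ, giving ξ = 247 lbmol/h.
Outlet amounts (n = n₀ + ν ξ):
  B: 859 − 1(247) = 612
  A: 0 + 2(247) = 494
Total out = 1106 lbmol/h; y_A = 494 / 1106 = 0.4467.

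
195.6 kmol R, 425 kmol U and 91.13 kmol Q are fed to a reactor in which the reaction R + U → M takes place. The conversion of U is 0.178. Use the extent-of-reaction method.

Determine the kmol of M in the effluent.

75.6 kmol

U reacted = 0.178 × 425 = 75.65 kmol; ν_U = −1, so ξ = 75.65/1 = 75.65 kmol.
Outlet amounts (n = n₀ + ν ξ):
  R: 195.6 − 1(75.65) = 120
  U: 425 − 1(75.65) = 349.4
  M: 0 + 1(75.65) = 75.65
  Q: 91.13 (inert)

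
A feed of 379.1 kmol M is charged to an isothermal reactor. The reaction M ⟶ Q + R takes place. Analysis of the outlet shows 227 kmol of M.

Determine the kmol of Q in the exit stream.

For M: n = n₀ − 1ξ → 227 = 379.1 − 1ξ, giving ξ = 152.1 kmol.
Outlet amounts (n = n₀ + ν ξ):
  M: 379.1 − 1(152.1) = 227
  Q: 0 + 1(152.1) = 152.1
  R: 0 + 1(152.1) = 152.1

152 kmol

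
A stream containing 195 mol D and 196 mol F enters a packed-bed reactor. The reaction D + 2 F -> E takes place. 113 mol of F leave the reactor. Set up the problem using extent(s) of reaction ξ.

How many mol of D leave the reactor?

154 mol

For F: n = n₀ − 2ξ → 113 = 196 − 2ξ, giving ξ = 41.5 mol.
Outlet amounts (n = n₀ + ν ξ):
  D: 195 − 1(41.5) = 153.5
  F: 196 − 2(41.5) = 113
  E: 0 + 1(41.5) = 41.5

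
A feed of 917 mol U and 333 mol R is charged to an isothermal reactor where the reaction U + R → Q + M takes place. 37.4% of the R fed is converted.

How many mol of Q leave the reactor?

125 mol

R reacted = 0.374 × 333 = 124.5 mol; ν_R = −1, so ξ = 124.5/1 = 124.5 mol.
Outlet amounts (n = n₀ + ν ξ):
  U: 917 − 1(124.5) = 792.5
  R: 333 − 1(124.5) = 208.5
  Q: 0 + 1(124.5) = 124.5
  M: 0 + 1(124.5) = 124.5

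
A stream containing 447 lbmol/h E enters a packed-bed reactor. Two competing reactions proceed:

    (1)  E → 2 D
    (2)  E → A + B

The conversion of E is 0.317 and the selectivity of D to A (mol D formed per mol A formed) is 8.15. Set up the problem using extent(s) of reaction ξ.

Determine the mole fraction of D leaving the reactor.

Conversion of E: E consumed = 0.317 × 447 = 141.7 lbmol/h = 1ξ₁ + 1ξ₂.
Selectivity: 2ξ₁ / (1ξ₂) = 8.15 → ξ₁ = 4.075 ξ₂.
Substitute: (1·4.075 + 1) ξ₂ = 141.7 → ξ₂ = 27.92 lbmol/h, ξ₁ = 113.8 lbmol/h.
Outlet amounts (n = n₀ + Σ ν·ξ):
  E: 447 − 1(113.8) − 1(27.92) = 305.3
  D: 0 + 2(113.8) = 227.6
  A: 0 + 1(27.92) = 27.92
  B: 0 + 1(27.92) = 27.92
Total out = 588.7 lbmol/h; y_D = 227.6 / 588.7 = 0.3865.

0.387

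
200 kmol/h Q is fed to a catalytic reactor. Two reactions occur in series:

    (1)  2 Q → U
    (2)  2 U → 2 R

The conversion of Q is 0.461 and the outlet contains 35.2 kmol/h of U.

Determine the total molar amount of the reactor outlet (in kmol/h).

154 kmol/h

Conversion of Q: Q consumed = 2ξ₁ = 0.461 × 200 → ξ₁ = 46.1 kmol/h.
U balance: n_U = 0 + 1ξ₁ − 2ξ₂ = 35.2 → ξ₂ = (1·46.1 − 35.2)/2 = 5.45 kmol/h.
Outlet amounts (n = n₀ + Σ ν·ξ):
  Q: 200 − 2(46.1) = 107.8
  U: 0 + 1(46.1) − 2(5.45) = 35.2
  R: 0 + 2(5.45) = 10.9
Total out = 107.8 + 35.2 + 10.9 = 153.9 kmol/h.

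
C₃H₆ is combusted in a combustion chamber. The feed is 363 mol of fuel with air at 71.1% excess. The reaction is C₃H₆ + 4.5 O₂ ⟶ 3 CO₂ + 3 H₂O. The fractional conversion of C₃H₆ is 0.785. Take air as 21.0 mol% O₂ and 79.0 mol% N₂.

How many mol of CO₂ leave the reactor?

Stoichiometric O₂ = 4.5 × 363 = 1634 mol; O₂ fed = 1634 × 1.711 = 2795 mol.
N₂ fed = 2795 × 79/21 = 10510 mol.
Fuel reacted = 0.785 × 363 → ξ = 285 mol.
Outlet (n = n₀ + ν ξ):
  C₃H₆: 363 − 1(285) = 78.05
  O₂: 2795 − 4.5(285) = 1513
  N₂: 10510 (inert)
  CO₂: 0 + 3(285) = 854.9
  H₂O: 0 + 3(285) = 854.9

855 mol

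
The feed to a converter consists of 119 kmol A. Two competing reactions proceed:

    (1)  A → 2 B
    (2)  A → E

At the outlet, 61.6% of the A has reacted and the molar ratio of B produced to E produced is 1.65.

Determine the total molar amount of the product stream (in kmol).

152 kmol

Conversion of A: A consumed = 0.616 × 119 = 73.3 kmol = 1ξ₁ + 1ξ₂.
Selectivity: 2ξ₁ / (1ξ₂) = 1.65 → ξ₁ = 0.825 ξ₂.
Substitute: (1·0.825 + 1) ξ₂ = 73.3 → ξ₂ = 40.17 kmol, ξ₁ = 33.14 kmol.
Outlet amounts (n = n₀ + Σ ν·ξ):
  A: 119 − 1(33.14) − 1(40.17) = 45.7
  B: 0 + 2(33.14) = 66.27
  E: 0 + 1(40.17) = 40.17
Total out = 45.7 + 66.27 + 40.17 = 152.1 kmol.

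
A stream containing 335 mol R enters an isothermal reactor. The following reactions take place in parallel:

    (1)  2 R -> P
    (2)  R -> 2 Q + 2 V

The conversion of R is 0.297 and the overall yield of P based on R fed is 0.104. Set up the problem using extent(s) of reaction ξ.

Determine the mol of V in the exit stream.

59.6 mol

Yield of P: 1ξ₁ / 335 = 0.104 → ξ₁ = 34.84 mol.
Conversion of R: 2ξ₁ + 1ξ₂ = 0.297 × 335 = 99.49 → ξ₂ = 29.81 mol.
Outlet amounts (n = n₀ + Σ ν·ξ):
  R: 335 − 2(34.84) − 1(29.81) = 235.5
  P: 0 + 1(34.84) = 34.84
  Q: 0 + 2(29.81) = 59.63
  V: 0 + 2(29.81) = 59.63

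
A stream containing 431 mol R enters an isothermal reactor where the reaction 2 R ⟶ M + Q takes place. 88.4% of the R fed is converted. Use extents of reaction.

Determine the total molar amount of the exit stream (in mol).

431 mol

R reacted = 0.884 × 431 = 381 mol; ν_R = −2, so ξ = 381/2 = 190.5 mol.
Outlet amounts (n = n₀ + ν ξ):
  R: 431 − 2(190.5) = 50
  M: 0 + 1(190.5) = 190.5
  Q: 0 + 1(190.5) = 190.5
Total out = 50 + 190.5 + 190.5 = 431 mol.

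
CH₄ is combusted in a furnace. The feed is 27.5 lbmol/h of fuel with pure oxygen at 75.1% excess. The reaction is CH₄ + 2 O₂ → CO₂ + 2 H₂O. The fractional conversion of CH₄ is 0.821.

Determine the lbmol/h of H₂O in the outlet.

45.2 lbmol/h

Stoichiometric O₂ = 2 × 27.5 = 55 lbmol/h; O₂ fed = 55 × 1.751 = 96.3 lbmol/h.
Fuel reacted = 0.821 × 27.5 → ξ = 22.58 lbmol/h.
Outlet (n = n₀ + ν ξ):
  CH₄: 27.5 − 1(22.58) = 4.923
  O₂: 96.3 − 2(22.58) = 51.15
  CO₂: 0 + 1(22.58) = 22.58
  H₂O: 0 + 2(22.58) = 45.15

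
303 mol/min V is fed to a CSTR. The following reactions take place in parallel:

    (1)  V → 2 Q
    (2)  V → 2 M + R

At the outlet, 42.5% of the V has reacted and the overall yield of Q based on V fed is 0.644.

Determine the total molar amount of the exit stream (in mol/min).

Yield of Q: 2ξ₁ / 303 = 0.644 → ξ₁ = 97.57 mol/min.
Conversion of V: 1ξ₁ + 1ξ₂ = 0.425 × 303 = 128.8 → ξ₂ = 31.21 mol/min.
Outlet amounts (n = n₀ + Σ ν·ξ):
  V: 303 − 1(97.57) − 1(31.21) = 174.2
  Q: 0 + 2(97.57) = 195.1
  M: 0 + 2(31.21) = 62.42
  R: 0 + 1(31.21) = 31.21
Total out = 174.2 + 195.1 + 62.42 + 31.21 = 463 mol/min.

463 mol/min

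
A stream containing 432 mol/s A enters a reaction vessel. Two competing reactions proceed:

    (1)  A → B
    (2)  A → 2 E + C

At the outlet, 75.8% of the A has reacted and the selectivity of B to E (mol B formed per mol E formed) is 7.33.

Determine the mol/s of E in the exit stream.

Conversion of A: A consumed = 0.758 × 432 = 327.5 mol/s = 1ξ₁ + 1ξ₂.
Selectivity: 1ξ₁ / (2ξ₂) = 7.33 → ξ₁ = 14.66 ξ₂.
Substitute: (1·14.66 + 1) ξ₂ = 327.5 → ξ₂ = 20.91 mol/s, ξ₁ = 306.5 mol/s.
Outlet amounts (n = n₀ + Σ ν·ξ):
  A: 432 − 1(306.5) − 1(20.91) = 104.5
  B: 0 + 1(306.5) = 306.5
  E: 0 + 2(20.91) = 41.82
  C: 0 + 1(20.91) = 20.91

41.8 mol/s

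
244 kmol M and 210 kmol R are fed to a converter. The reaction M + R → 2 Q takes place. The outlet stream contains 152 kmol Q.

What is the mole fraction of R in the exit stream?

For Q: n = n₀ + 2ξ → 152 = 0 + 2ξ, giving ξ = 76 kmol.
Outlet amounts (n = n₀ + ν ξ):
  M: 244 − 1(76) = 168
  R: 210 − 1(76) = 134
  Q: 0 + 2(76) = 152
Total out = 454 kmol; y_R = 134 / 454 = 0.2952.

0.295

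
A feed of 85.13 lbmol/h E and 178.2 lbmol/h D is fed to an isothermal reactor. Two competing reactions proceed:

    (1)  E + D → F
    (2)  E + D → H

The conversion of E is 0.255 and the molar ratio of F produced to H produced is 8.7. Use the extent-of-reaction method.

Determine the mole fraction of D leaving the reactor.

Conversion of E: E consumed = 0.255 × 85.13 = 21.71 lbmol/h = 1ξ₁ + 1ξ₂.
Selectivity: 1ξ₁ / (1ξ₂) = 8.7 → ξ₁ = 8.7 ξ₂.
Substitute: (1·8.7 + 1) ξ₂ = 21.71 → ξ₂ = 2.238 lbmol/h, ξ₁ = 19.47 lbmol/h.
Outlet amounts (n = n₀ + Σ ν·ξ):
  E: 85.13 − 1(19.47) − 1(2.238) = 63.42
  D: 178.2 − 1(19.47) − 1(2.238) = 156.5
  F: 0 + 1(19.47) = 19.47
  H: 0 + 1(2.238) = 2.238
Total out = 241.6 lbmol/h; y_D = 156.5 / 241.6 = 0.6477.

0.648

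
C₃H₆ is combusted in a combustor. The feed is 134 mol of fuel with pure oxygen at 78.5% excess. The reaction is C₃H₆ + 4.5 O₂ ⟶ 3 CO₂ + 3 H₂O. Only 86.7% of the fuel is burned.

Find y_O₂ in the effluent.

Stoichiometric O₂ = 4.5 × 134 = 603 mol; O₂ fed = 603 × 1.785 = 1076 mol.
Fuel reacted = 0.867 × 134 → ξ = 116.2 mol.
Outlet (n = n₀ + ν ξ):
  C₃H₆: 134 − 1(116.2) = 17.82
  O₂: 1076 − 4.5(116.2) = 553.6
  CO₂: 0 + 3(116.2) = 348.5
  H₂O: 0 + 3(116.2) = 348.5
Total out = 1268 mol; y_O₂ = 553.6 / 1268 = 0.4364.

0.436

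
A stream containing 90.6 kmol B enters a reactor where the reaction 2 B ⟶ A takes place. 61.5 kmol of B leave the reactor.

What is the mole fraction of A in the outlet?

0.191

For B: n = n₀ − 2ξ → 61.5 = 90.6 − 2ξ, giving ξ = 14.55 kmol.
Outlet amounts (n = n₀ + ν ξ):
  B: 90.6 − 2(14.55) = 61.5
  A: 0 + 1(14.55) = 14.55
Total out = 76.05 kmol; y_A = 14.55 / 76.05 = 0.1913.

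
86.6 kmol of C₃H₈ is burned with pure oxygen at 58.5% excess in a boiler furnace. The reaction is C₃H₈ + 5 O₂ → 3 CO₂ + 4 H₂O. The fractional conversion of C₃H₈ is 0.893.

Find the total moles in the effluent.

Stoichiometric O₂ = 5 × 86.6 = 433 kmol; O₂ fed = 433 × 1.585 = 686.3 kmol.
Fuel reacted = 0.893 × 86.6 → ξ = 77.33 kmol.
Outlet (n = n₀ + ν ξ):
  C₃H₈: 86.6 − 1(77.33) = 9.266
  O₂: 686.3 − 5(77.33) = 299.6
  CO₂: 0 + 3(77.33) = 232
  H₂O: 0 + 4(77.33) = 309.3
Total out = 9.266 + 299.6 + 232 + 309.3 = 850.2 kmol.

850 kmol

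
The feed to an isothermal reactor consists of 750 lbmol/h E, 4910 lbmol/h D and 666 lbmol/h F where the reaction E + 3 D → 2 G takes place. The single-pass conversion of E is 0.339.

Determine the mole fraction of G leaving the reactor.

E reacted = 0.339 × 750 = 254.3 lbmol/h; ν_E = −1, so ξ = 254.3/1 = 254.3 lbmol/h.
Outlet amounts (n = n₀ + ν ξ):
  E: 750 − 1(254.3) = 495.8
  D: 4910 − 3(254.3) = 4147
  G: 0 + 2(254.3) = 508.5
  F: 666 (inert)
Total out = 5818 lbmol/h; y_G = 508.5 / 5818 = 0.08741.

0.0874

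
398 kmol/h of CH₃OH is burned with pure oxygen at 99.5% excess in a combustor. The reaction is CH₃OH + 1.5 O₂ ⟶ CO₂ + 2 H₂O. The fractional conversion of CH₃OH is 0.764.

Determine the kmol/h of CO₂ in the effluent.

304 kmol/h

Stoichiometric O₂ = 1.5 × 398 = 597 kmol/h; O₂ fed = 597 × 1.995 = 1191 kmol/h.
Fuel reacted = 0.764 × 398 → ξ = 304.1 kmol/h.
Outlet (n = n₀ + ν ξ):
  CH₃OH: 398 − 1(304.1) = 93.93
  O₂: 1191 − 1.5(304.1) = 734.9
  CO₂: 0 + 1(304.1) = 304.1
  H₂O: 0 + 2(304.1) = 608.1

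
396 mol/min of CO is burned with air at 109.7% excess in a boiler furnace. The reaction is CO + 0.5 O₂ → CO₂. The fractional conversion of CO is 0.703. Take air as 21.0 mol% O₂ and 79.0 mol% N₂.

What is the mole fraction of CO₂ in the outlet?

0.125

Stoichiometric O₂ = 0.5 × 396 = 198 mol/min; O₂ fed = 198 × 2.097 = 415.2 mol/min.
N₂ fed = 415.2 × 79/21 = 1562 mol/min.
Fuel reacted = 0.703 × 396 → ξ = 278.4 mol/min.
Outlet (n = n₀ + ν ξ):
  CO: 396 − 1(278.4) = 117.6
  O₂: 415.2 − 0.5(278.4) = 276
  N₂: 1562 (inert)
  CO₂: 0 + 1(278.4) = 278.4
Total out = 2234 mol/min; y_CO₂ = 278.4 / 2234 = 0.1246.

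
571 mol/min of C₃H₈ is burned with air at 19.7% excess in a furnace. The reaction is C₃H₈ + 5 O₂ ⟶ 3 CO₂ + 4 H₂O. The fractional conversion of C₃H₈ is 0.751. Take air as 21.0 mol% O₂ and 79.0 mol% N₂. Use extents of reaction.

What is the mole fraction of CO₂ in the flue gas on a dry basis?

0.0827

Stoichiometric O₂ = 5 × 571 = 2855 mol/min; O₂ fed = 2855 × 1.197 = 3417 mol/min.
N₂ fed = 3417 × 79/21 = 12860 mol/min.
Fuel reacted = 0.751 × 571 → ξ = 428.8 mol/min.
Outlet (n = n₀ + ν ξ):
  C₃H₈: 571 − 1(428.8) = 142.2
  O₂: 3417 − 5(428.8) = 1273
  N₂: 12860 (inert)
  CO₂: 0 + 3(428.8) = 1286
  H₂O: 0 + 4(428.8) = 1715
Dry total = 15560 mol/min; y_CO₂ (dry) = 1286 / 15560 = 0.08269.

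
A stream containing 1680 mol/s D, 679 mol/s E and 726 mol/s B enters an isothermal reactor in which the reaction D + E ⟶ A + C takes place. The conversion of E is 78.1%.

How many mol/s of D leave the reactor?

1150 mol/s

E reacted = 0.781 × 679 = 530.3 mol/s; ν_E = −1, so ξ = 530.3/1 = 530.3 mol/s.
Outlet amounts (n = n₀ + ν ξ):
  D: 1680 − 1(530.3) = 1150
  E: 679 − 1(530.3) = 148.7
  A: 0 + 1(530.3) = 530.3
  C: 0 + 1(530.3) = 530.3
  B: 726 (inert)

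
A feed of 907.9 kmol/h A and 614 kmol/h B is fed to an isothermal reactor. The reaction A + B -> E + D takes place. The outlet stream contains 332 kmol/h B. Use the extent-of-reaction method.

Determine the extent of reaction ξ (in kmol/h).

For B: n = n₀ − 1ξ → 332 = 614 − 1ξ, giving ξ = 282 kmol/h.
Outlet amounts (n = n₀ + ν ξ):
  A: 907.9 − 1(282) = 625.9
  B: 614 − 1(282) = 332
  E: 0 + 1(282) = 282
  D: 0 + 1(282) = 282

ξ = 282 kmol/h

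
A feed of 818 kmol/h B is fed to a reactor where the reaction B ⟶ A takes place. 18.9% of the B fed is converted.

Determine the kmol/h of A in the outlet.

B reacted = 0.189 × 818 = 154.6 kmol/h; ν_B = −1, so ξ = 154.6/1 = 154.6 kmol/h.
Outlet amounts (n = n₀ + ν ξ):
  B: 818 − 1(154.6) = 663.4
  A: 0 + 1(154.6) = 154.6

155 kmol/h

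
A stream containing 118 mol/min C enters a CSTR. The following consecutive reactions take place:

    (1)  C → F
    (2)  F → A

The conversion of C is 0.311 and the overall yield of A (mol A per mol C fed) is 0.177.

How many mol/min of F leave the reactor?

Conversion of C: C consumed = 1ξ₁ = 0.311 × 118 → ξ₁ = 36.7 mol/min.
Yield of A: 1ξ₂ / 118 = 0.177 → ξ₂ = 20.89 mol/min.
Outlet amounts (n = n₀ + Σ ν·ξ):
  C: 118 − 1(36.7) = 81.3
  F: 0 + 1(36.7) − 1(20.89) = 15.81
  A: 0 + 1(20.89) = 20.89

15.8 mol/min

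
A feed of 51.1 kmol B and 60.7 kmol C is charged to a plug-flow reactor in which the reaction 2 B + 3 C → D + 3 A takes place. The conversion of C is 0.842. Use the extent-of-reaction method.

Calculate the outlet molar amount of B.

17 kmol

C reacted = 0.842 × 60.7 = 51.11 kmol; ν_C = −3, so ξ = 51.11/3 = 17.04 kmol.
Outlet amounts (n = n₀ + ν ξ):
  B: 51.1 − 2(17.04) = 17.03
  C: 60.7 − 3(17.04) = 9.591
  D: 0 + 1(17.04) = 17.04
  A: 0 + 3(17.04) = 51.11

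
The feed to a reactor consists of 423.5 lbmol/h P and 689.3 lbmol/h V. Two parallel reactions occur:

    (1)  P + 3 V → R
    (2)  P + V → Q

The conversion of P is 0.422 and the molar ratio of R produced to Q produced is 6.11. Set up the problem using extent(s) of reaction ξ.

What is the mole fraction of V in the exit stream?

Conversion of P: P consumed = 0.422 × 423.5 = 178.7 lbmol/h = 1ξ₁ + 1ξ₂.
Selectivity: 1ξ₁ / (1ξ₂) = 6.11 → ξ₁ = 6.11 ξ₂.
Substitute: (1·6.11 + 1) ξ₂ = 178.7 → ξ₂ = 25.14 lbmol/h, ξ₁ = 153.6 lbmol/h.
Outlet amounts (n = n₀ + Σ ν·ξ):
  P: 423.5 − 1(153.6) − 1(25.14) = 244.8
  V: 689.3 − 3(153.6) − 1(25.14) = 203.4
  R: 0 + 1(153.6) = 153.6
  Q: 0 + 1(25.14) = 25.14
Total out = 626.9 lbmol/h; y_V = 203.4 / 626.9 = 0.3245.

0.324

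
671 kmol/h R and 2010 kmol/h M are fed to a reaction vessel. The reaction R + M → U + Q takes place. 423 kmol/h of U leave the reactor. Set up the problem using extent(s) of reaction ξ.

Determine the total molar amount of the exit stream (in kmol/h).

For U: n = n₀ + 1ξ → 423 = 0 + 1ξ, giving ξ = 423 kmol/h.
Outlet amounts (n = n₀ + ν ξ):
  R: 671 − 1(423) = 248
  M: 2010 − 1(423) = 1587
  U: 0 + 1(423) = 423
  Q: 0 + 1(423) = 423
Total out = 248 + 1587 + 423 + 423 = 2681 kmol/h.

2680 kmol/h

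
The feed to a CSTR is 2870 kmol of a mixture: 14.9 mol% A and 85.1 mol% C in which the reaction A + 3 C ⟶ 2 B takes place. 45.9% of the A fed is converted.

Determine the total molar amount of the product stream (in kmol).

A reacted = 0.459 × 427.6 = 196.3 kmol; ν_A = −1, so ξ = 196.3/1 = 196.3 kmol.
Outlet amounts (n = n₀ + ν ξ):
  A: 427.6 − 1(196.3) = 231.3
  C: 2442 − 3(196.3) = 1854
  B: 0 + 2(196.3) = 392.6
Total out = 231.3 + 1854 + 392.6 = 2477 kmol.

2480 kmol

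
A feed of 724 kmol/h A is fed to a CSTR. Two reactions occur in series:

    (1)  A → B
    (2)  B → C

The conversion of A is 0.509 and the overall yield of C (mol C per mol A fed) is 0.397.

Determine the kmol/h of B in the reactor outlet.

81.1 kmol/h

Conversion of A: A consumed = 1ξ₁ = 0.509 × 724 → ξ₁ = 368.5 kmol/h.
Yield of C: 1ξ₂ / 724 = 0.397 → ξ₂ = 287.4 kmol/h.
Outlet amounts (n = n₀ + Σ ν·ξ):
  A: 724 − 1(368.5) = 355.5
  B: 0 + 1(368.5) − 1(287.4) = 81.09
  C: 0 + 1(287.4) = 287.4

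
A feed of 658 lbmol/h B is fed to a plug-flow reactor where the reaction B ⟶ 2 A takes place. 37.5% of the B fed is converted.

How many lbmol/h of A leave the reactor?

B reacted = 0.375 × 658 = 246.8 lbmol/h; ν_B = −1, so ξ = 246.8/1 = 246.8 lbmol/h.
Outlet amounts (n = n₀ + ν ξ):
  B: 658 − 1(246.8) = 411.2
  A: 0 + 2(246.8) = 493.5

494 lbmol/h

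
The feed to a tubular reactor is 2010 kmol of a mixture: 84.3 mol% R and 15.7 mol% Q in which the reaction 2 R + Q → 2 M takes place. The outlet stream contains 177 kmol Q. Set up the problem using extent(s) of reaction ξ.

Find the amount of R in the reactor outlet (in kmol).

For Q: n = n₀ − 1ξ → 177 = 315.6 − 1ξ, giving ξ = 138.6 kmol.
Outlet amounts (n = n₀ + ν ξ):
  R: 1694 − 2(138.6) = 1417
  Q: 315.6 − 1(138.6) = 177
  M: 0 + 2(138.6) = 277.1

1420 kmol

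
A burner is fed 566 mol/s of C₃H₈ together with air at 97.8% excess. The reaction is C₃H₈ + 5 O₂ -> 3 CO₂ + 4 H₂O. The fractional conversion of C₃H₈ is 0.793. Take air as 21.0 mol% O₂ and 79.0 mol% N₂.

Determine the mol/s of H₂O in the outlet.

Stoichiometric O₂ = 5 × 566 = 2830 mol/s; O₂ fed = 2830 × 1.978 = 5598 mol/s.
N₂ fed = 5598 × 79/21 = 21060 mol/s.
Fuel reacted = 0.793 × 566 → ξ = 448.8 mol/s.
Outlet (n = n₀ + ν ξ):
  C₃H₈: 566 − 1(448.8) = 117.2
  O₂: 5598 − 5(448.8) = 3354
  N₂: 21060 (inert)
  CO₂: 0 + 3(448.8) = 1347
  H₂O: 0 + 4(448.8) = 1795

1800 mol/s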